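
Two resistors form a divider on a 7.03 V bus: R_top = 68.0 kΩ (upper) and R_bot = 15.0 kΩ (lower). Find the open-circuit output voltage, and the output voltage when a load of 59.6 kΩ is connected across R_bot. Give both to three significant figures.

Open-circuit: V = 7.03 × 15.0/(68.0 + 15.0) = 1.27 V.
With the load, R_bot becomes R_bot‖R_L = 11.98 kΩ, so V = 7.03 × 11.98/79.98 = 1.05 V.

Unloaded: 1.27 V; loaded: 1.05 V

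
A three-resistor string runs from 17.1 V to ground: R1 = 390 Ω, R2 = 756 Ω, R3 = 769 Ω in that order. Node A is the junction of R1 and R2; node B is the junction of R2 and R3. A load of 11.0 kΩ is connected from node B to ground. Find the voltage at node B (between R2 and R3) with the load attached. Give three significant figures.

At node B, R3 is in parallel with the load: R3‖R_L = 718.8 Ω.
Below node A the resistance is R2 + (R3‖R_L) = 1475 Ω, so V_A = 17.1 × 1475/1865 = 13.52 V.
Then V_B = V_A × (R3‖R_L)/(R2 + R3‖R_L) = 13.52 × 718.8/1475 = 6.59 V.

V ≈ 6.59 V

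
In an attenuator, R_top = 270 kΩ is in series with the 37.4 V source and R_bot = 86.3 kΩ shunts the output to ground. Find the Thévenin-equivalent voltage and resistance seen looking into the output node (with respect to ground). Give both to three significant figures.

V_th = 9.06 V, R_th = 65.4 kΩ

V_th is the open-circuit tap voltage: 37.4 × 86.3/(270 + 86.3) = 9.06 V.
With the supply zeroed, R_top and R_bot appear in parallel from the tap: R_th = R_top‖R_bot = (270 × 86.3)/356.3 = 65.4 kΩ.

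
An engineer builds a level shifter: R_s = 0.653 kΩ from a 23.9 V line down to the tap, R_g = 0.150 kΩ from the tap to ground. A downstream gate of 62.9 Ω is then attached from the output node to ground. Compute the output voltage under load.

V_out ≈ 1.52 V

The load sits in parallel with R_g: R_g‖R_L = (150 × 62.9) / (150 + 62.9) = 44.32 Ω.
V_out = 23.9 × 44.32 / (653 + 44.32) = 23.9 × 44.32/697.3 = 1.52 V.
(Unloaded it would have been 4.46 V.)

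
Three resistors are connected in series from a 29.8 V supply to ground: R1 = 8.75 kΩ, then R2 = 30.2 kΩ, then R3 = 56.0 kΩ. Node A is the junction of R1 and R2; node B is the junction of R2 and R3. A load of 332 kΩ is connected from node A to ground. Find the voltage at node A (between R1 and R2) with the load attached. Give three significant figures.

V ≈ 26.4 V

Below node A the series string R2+R3 = 86.20 kΩ sits in parallel with the 332 kΩ load: 68.43 kΩ.
V_A = 29.8 × 68.43/(8.75 + 68.43) = 26.4 V.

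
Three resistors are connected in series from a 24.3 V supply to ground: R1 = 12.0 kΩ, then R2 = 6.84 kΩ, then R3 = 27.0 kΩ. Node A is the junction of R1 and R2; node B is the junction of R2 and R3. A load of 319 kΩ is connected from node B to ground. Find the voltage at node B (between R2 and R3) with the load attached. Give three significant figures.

At node B, R3 is in parallel with the load: R3‖R_L = 24.89 kΩ.
Below node A the resistance is R2 + (R3‖R_L) = 31.73 kΩ, so V_A = 24.3 × 31.73/43.73 = 17.63 V.
Then V_B = V_A × (R3‖R_L)/(R2 + R3‖R_L) = 17.63 × 24.89/31.73 = 13.8 V.

V ≈ 13.8 V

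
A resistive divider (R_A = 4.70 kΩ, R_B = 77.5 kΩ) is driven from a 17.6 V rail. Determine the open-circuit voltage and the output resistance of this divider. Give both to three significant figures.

V_th = 16.6 V, R_th = 4.43 kΩ

V_th is the open-circuit tap voltage: 17.6 × 77.5/(4.70 + 77.5) = 16.6 V.
With the supply zeroed, R_A and R_B appear in parallel from the tap: R_th = R_A‖R_B = (4.70 × 77.5)/82.20 = 4.43 kΩ.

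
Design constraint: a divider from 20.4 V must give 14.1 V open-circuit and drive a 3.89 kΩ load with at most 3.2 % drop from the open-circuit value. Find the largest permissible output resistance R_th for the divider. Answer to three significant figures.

R_th ≤ 129 Ω

Loading drop = R_th/(R_th + R_L) ≤ 0.0320, so R_th ≤ R_L · ε/(1−ε) = 3.89 kΩ × 0.0320/0.9680 = 129 Ω.
(Any R1, R2 with R2/(R1+R2) = 0.691 and R1‖R2 ≤ 129 Ω will meet the spec.)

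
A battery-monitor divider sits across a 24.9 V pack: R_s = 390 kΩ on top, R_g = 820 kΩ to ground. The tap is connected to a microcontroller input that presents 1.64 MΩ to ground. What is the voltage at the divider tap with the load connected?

The load sits in parallel with R_g: R_g‖R_L = (820 × 1640) / (820 + 1640) = 546.7 kΩ.
V_out = 24.9 × 546.7 / (390 + 546.7) = 24.9 × 546.7/936.7 = 14.5 V.
(Unloaded it would have been 16.9 V.)

V_out ≈ 14.5 V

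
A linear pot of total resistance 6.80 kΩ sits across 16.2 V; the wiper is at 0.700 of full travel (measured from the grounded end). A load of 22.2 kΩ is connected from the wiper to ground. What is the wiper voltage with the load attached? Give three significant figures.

V ≈ 10.7 V

The wiper splits the pot into (1−α)R = 2.040 kΩ above and αR = 4.760 kΩ below.
Lower section ‖ load = 3.920 kΩ.
V_wiper = 16.2 × 3.920/(2.040 + 3.920) = 10.7 V.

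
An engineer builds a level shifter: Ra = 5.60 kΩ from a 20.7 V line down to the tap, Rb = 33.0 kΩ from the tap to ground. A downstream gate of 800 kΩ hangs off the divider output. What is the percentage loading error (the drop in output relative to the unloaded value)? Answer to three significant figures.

0.595 %

The divider's output (Thévenin) resistance is Ra‖Rb = 4.788 kΩ.
Fractional drop under load = R_th/(R_th + R_L) = 4.788 / (4.788 + 800) = 0.005949.
So the output falls by 0.595 %.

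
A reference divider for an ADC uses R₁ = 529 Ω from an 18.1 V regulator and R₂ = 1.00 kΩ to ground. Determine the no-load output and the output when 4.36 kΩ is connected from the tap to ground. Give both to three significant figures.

Unloaded: 11.8 V; loaded: 11.0 V

Open-circuit: V = 18.1 × 1000/(529 + 1000) = 11.8 V.
With the load, R₂ becomes R₂‖R_L = 813.4 Ω, so V = 18.1 × 813.4/1342 = 11.0 V.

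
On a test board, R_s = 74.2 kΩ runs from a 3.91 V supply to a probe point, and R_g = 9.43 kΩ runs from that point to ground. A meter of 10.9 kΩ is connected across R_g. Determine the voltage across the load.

The load sits in parallel with R_g: R_g‖R_L = (9.43 × 10.9) / (9.43 + 10.9) = 5.056 kΩ.
V_out = 3.91 × 5.056 / (74.2 + 5.056) = 3.91 × 5.056/79.26 = 0.249 V.

V_out ≈ 0.249 V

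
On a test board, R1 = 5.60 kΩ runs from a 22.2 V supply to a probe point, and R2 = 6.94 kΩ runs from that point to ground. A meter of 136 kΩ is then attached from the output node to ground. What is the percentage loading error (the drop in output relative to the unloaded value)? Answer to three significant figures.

The divider's output (Thévenin) resistance is R1‖R2 = 3.099 kΩ.
Fractional drop under load = R_th/(R_th + R_L) = 3.099 / (3.099 + 136) = 0.02228.
So the output falls by 2.23 %.

2.23 %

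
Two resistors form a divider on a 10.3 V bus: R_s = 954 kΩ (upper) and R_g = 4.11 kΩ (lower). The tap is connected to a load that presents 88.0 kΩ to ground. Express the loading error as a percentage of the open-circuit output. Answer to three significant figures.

The divider's output (Thévenin) resistance is R_s‖R_g = 4.092 kΩ.
Fractional drop under load = R_th/(R_th + R_L) = 4.092 / (4.092 + 88.0) = 0.04444.
So the output falls by 4.44 %.

4.44 %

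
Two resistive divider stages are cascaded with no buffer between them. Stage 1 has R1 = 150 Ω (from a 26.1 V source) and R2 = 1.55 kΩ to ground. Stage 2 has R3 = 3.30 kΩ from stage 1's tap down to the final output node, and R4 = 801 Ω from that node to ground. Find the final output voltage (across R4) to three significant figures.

Stage 2 presents R3+R4 = 4101 Ω as a load on stage 1's tap.
Stage 1's lower leg becomes R2‖(R3+R4) = 1125 Ω, so V_mid = 26.1 × 1125/1275 = 23.03 V.
Stage 2 is itself unloaded: V_out = V_mid × R4/(R3+R4) = 23.03 × 801/4101 = 4.50 V.

V_out ≈ 4.50 V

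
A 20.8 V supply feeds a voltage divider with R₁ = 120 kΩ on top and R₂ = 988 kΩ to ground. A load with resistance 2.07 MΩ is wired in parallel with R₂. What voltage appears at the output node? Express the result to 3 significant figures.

V_out ≈ 17.6 V

The load sits in parallel with R₂: R₂‖R_L = (988 × 2070) / (988 + 2070) = 668.8 kΩ.
V_out = 20.8 × 668.8 / (120 + 668.8) = 20.8 × 668.8/788.8 = 17.6 V.
(Unloaded it would have been 18.5 V.)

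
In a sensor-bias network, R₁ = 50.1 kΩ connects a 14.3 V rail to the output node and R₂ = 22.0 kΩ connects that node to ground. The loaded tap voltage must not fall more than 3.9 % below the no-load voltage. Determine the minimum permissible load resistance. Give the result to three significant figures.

R_L(min) ≈ 377 kΩ

Output resistance R_th = R₁‖R₂ = (50.1 × 22.0)/72.10 = 15.29 kΩ.
The fractional drop is R_th/(R_th + R_L); requiring this ≤ 0.0390 gives R_L ≥ R_th(1/0.0390 − 1) = 15.29 × 24.64 = 377 kΩ.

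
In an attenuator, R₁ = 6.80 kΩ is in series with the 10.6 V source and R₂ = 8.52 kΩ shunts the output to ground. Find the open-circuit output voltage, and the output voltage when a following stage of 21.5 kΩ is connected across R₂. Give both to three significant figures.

Open-circuit: V = 10.6 × 8.52/(6.80 + 8.52) = 5.90 V.
With the load, R₂ becomes R₂‖R_L = 6.102 kΩ, so V = 10.6 × 6.102/12.90 = 5.01 V.

Unloaded: 5.90 V; loaded: 5.01 V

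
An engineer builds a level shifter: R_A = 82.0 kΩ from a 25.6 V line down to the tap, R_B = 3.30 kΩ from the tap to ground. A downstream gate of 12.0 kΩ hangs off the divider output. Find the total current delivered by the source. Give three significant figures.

R_B‖R_L = 2.588 kΩ, so the source sees R_A + R_B‖R_L = 84.59 kΩ.
I = 25.6 V / 84.59 kΩ = 0.303 mA.

I ≈ 0.303 mA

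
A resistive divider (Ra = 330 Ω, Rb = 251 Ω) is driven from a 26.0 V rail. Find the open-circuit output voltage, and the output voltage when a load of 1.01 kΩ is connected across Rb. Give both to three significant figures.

Unloaded: 11.2 V; loaded: 9.84 V

Open-circuit: V = 26.0 × 251/(330 + 251) = 11.2 V.
With the load, Rb becomes Rb‖R_L = 201.0 Ω, so V = 26.0 × 201.0/531.0 = 9.84 V.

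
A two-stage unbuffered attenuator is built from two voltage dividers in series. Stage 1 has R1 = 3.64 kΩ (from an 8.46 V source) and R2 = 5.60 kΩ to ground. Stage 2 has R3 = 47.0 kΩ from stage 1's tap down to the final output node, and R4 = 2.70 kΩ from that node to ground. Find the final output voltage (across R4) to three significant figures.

Stage 2 presents R3+R4 = 49.70 kΩ as a load on stage 1's tap.
Stage 1's lower leg becomes R2‖(R3+R4) = 5.033 kΩ, so V_mid = 8.46 × 5.033/8.673 = 4.909 V.
Stage 2 is itself unloaded: V_out = V_mid × R4/(R3+R4) = 4.909 × 2.70/49.70 = 0.267 V.

V_out ≈ 0.267 V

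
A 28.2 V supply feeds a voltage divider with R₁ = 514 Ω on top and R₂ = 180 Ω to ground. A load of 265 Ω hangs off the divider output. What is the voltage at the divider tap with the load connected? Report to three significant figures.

The load sits in parallel with R₂: R₂‖R_L = (180 × 265) / (180 + 265) = 107.2 Ω.
V_out = 28.2 × 107.2 / (514 + 107.2) = 28.2 × 107.2/621.2 = 4.87 V.
(Unloaded it would have been 7.31 V.)

V_out ≈ 4.87 V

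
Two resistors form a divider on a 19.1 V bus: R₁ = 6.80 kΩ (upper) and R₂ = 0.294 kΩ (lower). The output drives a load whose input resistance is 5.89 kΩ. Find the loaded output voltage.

V_out ≈ 0.755 V

The load sits in parallel with R₂: R₂‖R_L = (294 × 5890) / (294 + 5890) = 280.0 Ω.
V_out = 19.1 × 280.0 / (6800 + 280.0) = 19.1 × 280.0/7080 = 0.755 V.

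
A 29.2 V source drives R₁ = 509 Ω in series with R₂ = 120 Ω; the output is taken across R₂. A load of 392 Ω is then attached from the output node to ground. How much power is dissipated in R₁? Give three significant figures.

Total resistance from the source is R₁ + (R₂‖R_L) = 600.9 Ω, so I = 29.2/600.9 Ω = 48.60 mA.
P = I²·R₁ = (48.60 mA)² × 509 Ω = 1200 mW.

P ≈ 1200 mW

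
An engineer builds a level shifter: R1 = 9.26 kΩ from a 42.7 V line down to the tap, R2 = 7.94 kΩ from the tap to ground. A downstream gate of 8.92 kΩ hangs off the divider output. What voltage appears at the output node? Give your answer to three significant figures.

The load sits in parallel with R2: R2‖R_L = (7.94 × 8.92) / (7.94 + 8.92) = 4.201 kΩ.
V_out = 42.7 × 4.201 / (9.26 + 4.201) = 42.7 × 4.201/13.46 = 13.3 V.

V_out ≈ 13.3 V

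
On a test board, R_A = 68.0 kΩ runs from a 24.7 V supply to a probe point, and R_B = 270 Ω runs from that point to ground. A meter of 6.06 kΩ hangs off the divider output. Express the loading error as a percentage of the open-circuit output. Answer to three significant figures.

The divider's output (Thévenin) resistance is R_A‖R_B = 268.9 Ω.
Fractional drop under load = R_th/(R_th + R_L) = 268.9 / (268.9 + 6060) = 0.04249.
So the output falls by 4.25 %.

4.25 %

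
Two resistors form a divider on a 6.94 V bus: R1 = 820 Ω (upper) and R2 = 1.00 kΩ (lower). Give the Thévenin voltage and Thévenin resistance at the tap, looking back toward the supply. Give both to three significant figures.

V_th = 3.81 V, R_th = 451 Ω

V_th is the open-circuit tap voltage: 6.94 × 1000/(820 + 1000) = 3.81 V.
With the supply zeroed, R1 and R2 appear in parallel from the tap: R_th = R1‖R2 = (820 × 1000)/1820 = 451 Ω.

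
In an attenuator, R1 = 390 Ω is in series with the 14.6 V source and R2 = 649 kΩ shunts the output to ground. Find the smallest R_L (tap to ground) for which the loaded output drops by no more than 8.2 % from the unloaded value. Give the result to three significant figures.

Output resistance R_th = R1‖R2 = (390 × 649000)/649400 = 389.8 Ω.
The fractional drop is R_th/(R_th + R_L); requiring this ≤ 0.0820 gives R_L ≥ R_th(1/0.0820 − 1) = 389.8 × 11.20 = 4.36 kΩ.

R_L(min) ≈ 4.36 kΩ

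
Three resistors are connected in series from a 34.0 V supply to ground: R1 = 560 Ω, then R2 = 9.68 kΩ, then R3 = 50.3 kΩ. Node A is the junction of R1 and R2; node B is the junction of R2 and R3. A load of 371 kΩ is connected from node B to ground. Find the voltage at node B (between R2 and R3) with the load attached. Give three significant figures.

At node B, R3 is in parallel with the load: R3‖R_L = 44290 Ω.
Below node A the resistance is R2 + (R3‖R_L) = 53970 Ω, so V_A = 34.0 × 53970/54530 = 33.65 V.
Then V_B = V_A × (R3‖R_L)/(R2 + R3‖R_L) = 33.65 × 44290/53970 = 27.6 V.

V ≈ 27.6 V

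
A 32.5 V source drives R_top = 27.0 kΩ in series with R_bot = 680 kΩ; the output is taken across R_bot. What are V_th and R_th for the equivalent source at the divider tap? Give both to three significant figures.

V_th = 31.3 V, R_th = 26.0 kΩ

V_th is the open-circuit tap voltage: 32.5 × 680/(27.0 + 680) = 31.3 V.
With the supply zeroed, R_top and R_bot appear in parallel from the tap: R_th = R_top‖R_bot = (27.0 × 680)/707.0 = 26.0 kΩ.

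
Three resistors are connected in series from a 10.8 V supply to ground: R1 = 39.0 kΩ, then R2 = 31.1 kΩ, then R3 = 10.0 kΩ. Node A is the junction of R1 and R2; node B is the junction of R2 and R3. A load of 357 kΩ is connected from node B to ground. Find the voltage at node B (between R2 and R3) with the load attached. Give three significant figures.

At node B, R3 is in parallel with the load: R3‖R_L = 9.728 kΩ.
Below node A the resistance is R2 + (R3‖R_L) = 40.83 kΩ, so V_A = 10.8 × 40.83/79.83 = 5.524 V.
Then V_B = V_A × (R3‖R_L)/(R2 + R3‖R_L) = 5.524 × 9.728/40.83 = 1.32 V.

V ≈ 1.32 V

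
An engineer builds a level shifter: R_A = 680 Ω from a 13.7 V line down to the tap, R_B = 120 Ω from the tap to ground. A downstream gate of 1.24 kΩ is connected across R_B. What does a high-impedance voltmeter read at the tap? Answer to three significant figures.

V_out ≈ 1.90 V

The load sits in parallel with R_B: R_B‖R_L = (120 × 1240) / (120 + 1240) = 109.4 Ω.
V_out = 13.7 × 109.4 / (680 + 109.4) = 13.7 × 109.4/789.4 = 1.90 V.
(Unloaded it would have been 2.06 V.)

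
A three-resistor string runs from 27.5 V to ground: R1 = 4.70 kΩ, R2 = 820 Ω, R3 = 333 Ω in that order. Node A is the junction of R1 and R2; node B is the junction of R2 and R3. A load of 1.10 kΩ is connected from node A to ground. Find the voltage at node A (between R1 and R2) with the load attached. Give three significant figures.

V ≈ 2.94 V

Below node A the series string R2+R3 = 1153 Ω sits in parallel with the 1100 Ω load: 562.9 Ω.
V_A = 27.5 × 562.9/(4700 + 562.9) = 2.94 V.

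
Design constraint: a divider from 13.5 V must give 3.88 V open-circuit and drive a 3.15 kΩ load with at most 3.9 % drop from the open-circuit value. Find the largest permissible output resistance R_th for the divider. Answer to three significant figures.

R_th ≤ 128 Ω

Loading drop = R_th/(R_th + R_L) ≤ 0.0390, so R_th ≤ R_L · ε/(1−ε) = 3.15 kΩ × 0.0390/0.9610 = 128 Ω.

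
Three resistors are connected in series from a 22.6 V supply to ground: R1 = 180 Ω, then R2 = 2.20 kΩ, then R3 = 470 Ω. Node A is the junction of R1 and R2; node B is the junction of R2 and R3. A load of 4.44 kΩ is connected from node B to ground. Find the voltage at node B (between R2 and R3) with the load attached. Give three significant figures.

V ≈ 3.42 V

At node B, R3 is in parallel with the load: R3‖R_L = 425.0 Ω.
Below node A the resistance is R2 + (R3‖R_L) = 2625 Ω, so V_A = 22.6 × 2625/2805 = 21.15 V.
Then V_B = V_A × (R3‖R_L)/(R2 + R3‖R_L) = 21.15 × 425.0/2625 = 3.42 V.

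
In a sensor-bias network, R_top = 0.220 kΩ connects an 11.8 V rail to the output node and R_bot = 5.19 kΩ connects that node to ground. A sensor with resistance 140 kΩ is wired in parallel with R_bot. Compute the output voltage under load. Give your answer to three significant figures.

The load sits in parallel with R_bot: R_bot‖R_L = (5190 × 140000) / (5190 + 140000) = 5004 Ω.
V_out = 11.8 × 5004 / (220 + 5004) = 11.8 × 5004/5224 = 11.3 V.
(Unloaded it would have been 11.3 V.)

V_out ≈ 11.3 V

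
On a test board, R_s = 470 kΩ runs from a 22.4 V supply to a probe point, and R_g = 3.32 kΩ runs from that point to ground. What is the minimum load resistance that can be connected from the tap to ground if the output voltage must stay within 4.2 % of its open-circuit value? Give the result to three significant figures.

R_L(min) ≈ 75.2 kΩ

Output resistance R_th = R_s‖R_g = (470 × 3.32)/473.3 = 3.297 kΩ.
The fractional drop is R_th/(R_th + R_L); requiring this ≤ 0.0420 gives R_L ≥ R_th(1/0.0420 − 1) = 3.297 × 22.81 = 75.2 kΩ.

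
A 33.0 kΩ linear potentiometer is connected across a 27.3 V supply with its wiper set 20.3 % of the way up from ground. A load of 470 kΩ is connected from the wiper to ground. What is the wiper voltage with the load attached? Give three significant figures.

V ≈ 5.48 V

The wiper splits the pot into (1−α)R = 26.30 kΩ above and αR = 6.699 kΩ below.
Lower section ‖ load = 6.605 kΩ.
V_wiper = 27.3 × 6.605/(26.30 + 6.605) = 5.48 V.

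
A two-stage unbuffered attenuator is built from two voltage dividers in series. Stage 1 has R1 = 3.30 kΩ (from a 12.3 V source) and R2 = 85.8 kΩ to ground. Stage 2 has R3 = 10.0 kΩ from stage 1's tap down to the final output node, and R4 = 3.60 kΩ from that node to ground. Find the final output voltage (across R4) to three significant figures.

V_out ≈ 2.54 V

Stage 2 presents R3+R4 = 13.60 kΩ as a load on stage 1's tap.
Stage 1's lower leg becomes R2‖(R3+R4) = 11.74 kΩ, so V_mid = 12.3 × 11.74/15.04 = 9.601 V.
Stage 2 is itself unloaded: V_out = V_mid × R4/(R3+R4) = 9.601 × 3.60/13.60 = 2.54 V.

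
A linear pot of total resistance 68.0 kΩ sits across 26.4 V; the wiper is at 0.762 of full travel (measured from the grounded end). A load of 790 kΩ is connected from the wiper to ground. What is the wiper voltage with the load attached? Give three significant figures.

V ≈ 19.8 V

The wiper splits the pot into (1−α)R = 16.18 kΩ above and αR = 51.82 kΩ below.
Lower section ‖ load = 48.63 kΩ.
V_wiper = 26.4 × 48.63/(16.18 + 48.63) = 19.8 V.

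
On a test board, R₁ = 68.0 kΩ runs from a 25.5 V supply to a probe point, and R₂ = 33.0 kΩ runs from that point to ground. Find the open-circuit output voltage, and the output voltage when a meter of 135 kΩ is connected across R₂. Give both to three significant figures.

Open-circuit: V = 25.5 × 33.0/(68.0 + 33.0) = 8.33 V.
With the load, R₂ becomes R₂‖R_L = 26.52 kΩ, so V = 25.5 × 26.52/94.52 = 7.15 V.

Unloaded: 8.33 V; loaded: 7.15 V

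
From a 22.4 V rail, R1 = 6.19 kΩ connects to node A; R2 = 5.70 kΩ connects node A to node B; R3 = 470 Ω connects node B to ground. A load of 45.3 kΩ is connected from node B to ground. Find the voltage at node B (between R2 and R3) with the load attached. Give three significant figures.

V ≈ 0.843 V

At node B, R3 is in parallel with the load: R3‖R_L = 465.2 Ω.
Below node A the resistance is R2 + (R3‖R_L) = 6165 Ω, so V_A = 22.4 × 6165/12360 = 11.18 V.
Then V_B = V_A × (R3‖R_L)/(R2 + R3‖R_L) = 11.18 × 465.2/6165 = 0.843 V.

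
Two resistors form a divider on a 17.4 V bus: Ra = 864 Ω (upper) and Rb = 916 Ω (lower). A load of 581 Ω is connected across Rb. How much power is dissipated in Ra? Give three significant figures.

Total resistance from the source is Ra + (Rb‖R_L) = 1220 Ω, so I = 17.4/1220 Ω = 14.27 mA.
P = I²·Ra = (14.27 mA)² × 864 Ω = 176 mW.

P ≈ 176 mW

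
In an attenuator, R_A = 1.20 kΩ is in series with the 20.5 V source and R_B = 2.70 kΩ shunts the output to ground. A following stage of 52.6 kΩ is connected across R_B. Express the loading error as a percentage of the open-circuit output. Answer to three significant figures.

The divider's output (Thévenin) resistance is R_A‖R_B = 0.8308 kΩ.
Fractional drop under load = R_th/(R_th + R_L) = 0.8308 / (0.8308 + 52.6) = 0.01555.
So the output falls by 1.55 %.

1.55 %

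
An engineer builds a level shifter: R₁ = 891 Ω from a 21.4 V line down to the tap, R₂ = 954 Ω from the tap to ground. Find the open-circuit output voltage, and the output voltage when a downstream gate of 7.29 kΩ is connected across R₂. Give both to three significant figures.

Unloaded: 11.1 V; loaded: 10.4 V

Open-circuit: V = 21.4 × 954/(891 + 954) = 11.1 V.
With the load, R₂ becomes R₂‖R_L = 843.6 Ω, so V = 21.4 × 843.6/1735 = 10.4 V.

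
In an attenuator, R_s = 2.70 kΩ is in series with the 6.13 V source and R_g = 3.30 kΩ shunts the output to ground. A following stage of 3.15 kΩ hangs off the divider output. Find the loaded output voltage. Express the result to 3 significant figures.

The load sits in parallel with R_g: R_g‖R_L = (3.30 × 3.15) / (3.30 + 3.15) = 1.612 kΩ.
V_out = 6.13 × 1.612 / (2.70 + 1.612) = 6.13 × 1.612/4.312 = 2.29 V.

V_out ≈ 2.29 V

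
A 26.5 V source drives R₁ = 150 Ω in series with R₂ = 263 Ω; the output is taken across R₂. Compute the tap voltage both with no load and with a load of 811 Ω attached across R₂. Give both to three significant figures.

Open-circuit: V = 26.5 × 263/(150 + 263) = 16.9 V.
With the load, R₂ becomes R₂‖R_L = 198.6 Ω, so V = 26.5 × 198.6/348.6 = 15.1 V.

Unloaded: 16.9 V; loaded: 15.1 V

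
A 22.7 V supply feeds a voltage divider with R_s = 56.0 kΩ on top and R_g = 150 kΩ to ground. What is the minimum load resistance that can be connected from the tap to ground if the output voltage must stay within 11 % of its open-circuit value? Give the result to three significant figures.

R_L(min) ≈ 330 kΩ

Output resistance R_th = R_s‖R_g = (56.0 × 150)/206.0 = 40.78 kΩ.
The fractional drop is R_th/(R_th + R_L); requiring this ≤ 0.110 gives R_L ≥ R_th(1/0.110 − 1) = 40.78 × 8.091 = 330 kΩ.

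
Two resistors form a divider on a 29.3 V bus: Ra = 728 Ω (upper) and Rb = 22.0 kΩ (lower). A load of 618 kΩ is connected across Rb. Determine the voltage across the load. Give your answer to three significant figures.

The load sits in parallel with Rb: Rb‖R_L = (22000 × 618000) / (22000 + 618000) = 21240 Ω.
V_out = 29.3 × 21240 / (728 + 21240) = 29.3 × 21240/21970 = 28.3 V.
(Unloaded it would have been 28.4 V.)

V_out ≈ 28.3 V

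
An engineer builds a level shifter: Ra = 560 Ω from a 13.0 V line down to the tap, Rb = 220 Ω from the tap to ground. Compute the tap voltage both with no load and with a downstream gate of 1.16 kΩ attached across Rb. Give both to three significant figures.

Open-circuit: V = 13.0 × 220/(560 + 220) = 3.67 V.
With the load, Rb becomes Rb‖R_L = 184.9 Ω, so V = 13.0 × 184.9/744.9 = 3.23 V.

Unloaded: 3.67 V; loaded: 3.23 V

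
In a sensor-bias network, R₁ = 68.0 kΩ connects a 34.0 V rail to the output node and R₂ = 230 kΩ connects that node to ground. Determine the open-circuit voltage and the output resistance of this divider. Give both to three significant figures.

V_th is the open-circuit tap voltage: 34.0 × 230/(68.0 + 230) = 26.2 V.
With the supply zeroed, R₁ and R₂ appear in parallel from the tap: R_th = R₁‖R₂ = (68.0 × 230)/298.0 = 52.5 kΩ.

V_th = 26.2 V, R_th = 52.5 kΩ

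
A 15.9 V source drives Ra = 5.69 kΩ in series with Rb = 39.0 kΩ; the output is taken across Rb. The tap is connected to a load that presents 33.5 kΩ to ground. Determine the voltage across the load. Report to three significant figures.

The load sits in parallel with Rb: Rb‖R_L = (39.0 × 33.5) / (39.0 + 33.5) = 18.02 kΩ.
V_out = 15.9 × 18.02 / (5.69 + 18.02) = 15.9 × 18.02/23.71 = 12.1 V.

V_out ≈ 12.1 V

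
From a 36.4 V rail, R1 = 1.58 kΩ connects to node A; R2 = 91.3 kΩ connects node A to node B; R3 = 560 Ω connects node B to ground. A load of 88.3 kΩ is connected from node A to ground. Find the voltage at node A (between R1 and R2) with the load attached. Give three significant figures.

V ≈ 35.2 V

Below node A the series string R2+R3 = 91860 Ω sits in parallel with the 88300 Ω load: 45020 Ω.
V_A = 36.4 × 45020/(1580 + 45020) = 35.2 V.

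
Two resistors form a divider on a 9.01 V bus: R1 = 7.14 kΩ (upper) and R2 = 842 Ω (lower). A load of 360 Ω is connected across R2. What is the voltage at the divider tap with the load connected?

The load sits in parallel with R2: R2‖R_L = (842 × 360) / (842 + 360) = 252.2 Ω.
V_out = 9.01 × 252.2 / (7140 + 252.2) = 9.01 × 252.2/7392 = 0.307 V.

V_out ≈ 0.307 V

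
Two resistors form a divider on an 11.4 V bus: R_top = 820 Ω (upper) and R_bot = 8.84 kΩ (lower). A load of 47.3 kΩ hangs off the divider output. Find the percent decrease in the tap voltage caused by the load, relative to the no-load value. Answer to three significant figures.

The divider's output (Thévenin) resistance is R_top‖R_bot = 750.4 Ω.
Fractional drop under load = R_th/(R_th + R_L) = 750.4 / (750.4 + 47300) = 0.01562.
So the output falls by 1.56 %.

1.56 %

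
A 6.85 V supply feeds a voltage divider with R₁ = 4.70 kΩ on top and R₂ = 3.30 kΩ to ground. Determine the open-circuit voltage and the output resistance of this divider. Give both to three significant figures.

V_th = 2.83 V, R_th = 1.94 kΩ

V_th is the open-circuit tap voltage: 6.85 × 3.30/(4.70 + 3.30) = 2.83 V.
With the supply zeroed, R₁ and R₂ appear in parallel from the tap: R_th = R₁‖R₂ = (4.70 × 3.30)/8.000 = 1.94 kΩ.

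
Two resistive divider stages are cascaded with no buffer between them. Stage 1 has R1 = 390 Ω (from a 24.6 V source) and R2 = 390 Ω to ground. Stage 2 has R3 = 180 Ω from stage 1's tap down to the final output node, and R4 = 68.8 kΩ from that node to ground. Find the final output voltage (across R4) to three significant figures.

V_out ≈ 12.2 V

Stage 2 presents R3+R4 = 68980 Ω as a load on stage 1's tap.
Stage 1's lower leg becomes R2‖(R3+R4) = 387.8 Ω, so V_mid = 24.6 × 387.8/777.8 = 12.27 V.
Stage 2 is itself unloaded: V_out = V_mid × R4/(R3+R4) = 12.27 × 68800/68980 = 12.2 V.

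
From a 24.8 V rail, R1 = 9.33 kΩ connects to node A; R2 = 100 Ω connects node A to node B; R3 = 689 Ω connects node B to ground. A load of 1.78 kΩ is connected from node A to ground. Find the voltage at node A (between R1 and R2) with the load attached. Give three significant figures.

Below node A the series string R2+R3 = 789.0 Ω sits in parallel with the 1780 Ω load: 546.7 Ω.
V_A = 24.8 × 546.7/(9330 + 546.7) = 1.37 V.

V ≈ 1.37 V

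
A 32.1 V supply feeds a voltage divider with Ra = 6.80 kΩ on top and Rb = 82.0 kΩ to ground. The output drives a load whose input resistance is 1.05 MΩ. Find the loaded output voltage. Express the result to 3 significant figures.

The load sits in parallel with Rb: Rb‖R_L = (82.0 × 1050) / (82.0 + 1050) = 76.06 kΩ.
V_out = 32.1 × 76.06 / (6.80 + 76.06) = 32.1 × 76.06/82.86 = 29.5 V.

V_out ≈ 29.5 V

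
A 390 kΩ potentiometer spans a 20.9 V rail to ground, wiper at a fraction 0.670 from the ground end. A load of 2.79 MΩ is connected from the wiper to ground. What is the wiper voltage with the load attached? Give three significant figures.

V ≈ 13.6 V

The wiper splits the pot into (1−α)R = 128.7 kΩ above and αR = 261.3 kΩ below.
Lower section ‖ load = 238.9 kΩ.
V_wiper = 20.9 × 238.9/(128.7 + 238.9) = 13.6 V.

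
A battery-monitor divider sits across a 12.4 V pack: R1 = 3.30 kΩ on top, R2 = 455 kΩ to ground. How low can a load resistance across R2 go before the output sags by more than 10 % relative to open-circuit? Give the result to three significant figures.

R_L(min) ≈ 29.5 kΩ

Output resistance R_th = R1‖R2 = (3.30 × 455)/458.3 = 3.276 kΩ.
The fractional drop is R_th/(R_th + R_L); requiring this ≤ 0.100 gives R_L ≥ R_th(1/0.100 − 1) = 3.276 × 9.000 = 29.5 kΩ.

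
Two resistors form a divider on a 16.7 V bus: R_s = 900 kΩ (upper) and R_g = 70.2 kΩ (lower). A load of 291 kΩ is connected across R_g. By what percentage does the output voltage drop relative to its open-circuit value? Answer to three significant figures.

Unloaded V = 16.7 × 70.2/970.2 = 1.208 V.
Loaded: R_g‖R_L = 56.56 kΩ, giving V = 16.7 × 56.56/956.6 = 0.9874 V.
Drop = (1.208 − 0.9874) / 1.208 = 18.3 %.

18.3 %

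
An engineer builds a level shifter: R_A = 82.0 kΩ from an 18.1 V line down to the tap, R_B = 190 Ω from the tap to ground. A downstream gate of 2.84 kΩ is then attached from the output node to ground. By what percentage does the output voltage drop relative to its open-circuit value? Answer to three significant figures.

The divider's output (Thévenin) resistance is R_A‖R_B = 189.6 Ω.
Fractional drop under load = R_th/(R_th + R_L) = 189.6 / (189.6 + 2840) = 0.06257.
So the output falls by 6.26 %.

6.26 %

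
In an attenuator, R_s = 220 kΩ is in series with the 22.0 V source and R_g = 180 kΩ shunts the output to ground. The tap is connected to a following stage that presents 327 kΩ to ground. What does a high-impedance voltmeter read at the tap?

V_out ≈ 7.60 V

The load sits in parallel with R_g: R_g‖R_L = (180 × 327) / (180 + 327) = 116.1 kΩ.
V_out = 22.0 × 116.1 / (220 + 116.1) = 22.0 × 116.1/336.1 = 7.60 V.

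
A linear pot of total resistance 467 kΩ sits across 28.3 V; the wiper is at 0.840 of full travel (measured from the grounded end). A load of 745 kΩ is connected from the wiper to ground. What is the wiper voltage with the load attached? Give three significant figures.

V ≈ 21.9 V

The wiper splits the pot into (1−α)R = 74.72 kΩ above and αR = 392.3 kΩ below.
Lower section ‖ load = 257.0 kΩ.
V_wiper = 28.3 × 257.0/(74.72 + 257.0) = 21.9 V.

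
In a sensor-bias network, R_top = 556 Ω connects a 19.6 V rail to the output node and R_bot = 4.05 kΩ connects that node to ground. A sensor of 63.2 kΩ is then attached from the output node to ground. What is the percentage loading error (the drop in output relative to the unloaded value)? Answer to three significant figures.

The divider's output (Thévenin) resistance is R_top‖R_bot = 488.9 Ω.
Fractional drop under load = R_th/(R_th + R_L) = 488.9 / (488.9 + 63200) = 0.007676.
So the output falls by 0.768 %.

0.768 %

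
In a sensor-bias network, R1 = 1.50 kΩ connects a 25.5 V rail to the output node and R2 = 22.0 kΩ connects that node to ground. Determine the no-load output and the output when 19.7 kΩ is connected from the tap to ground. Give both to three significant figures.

Open-circuit: V = 25.5 × 22.0/(1.50 + 22.0) = 23.9 V.
With the load, R2 becomes R2‖R_L = 10.39 kΩ, so V = 25.5 × 10.39/11.89 = 22.3 V.

Unloaded: 23.9 V; loaded: 22.3 V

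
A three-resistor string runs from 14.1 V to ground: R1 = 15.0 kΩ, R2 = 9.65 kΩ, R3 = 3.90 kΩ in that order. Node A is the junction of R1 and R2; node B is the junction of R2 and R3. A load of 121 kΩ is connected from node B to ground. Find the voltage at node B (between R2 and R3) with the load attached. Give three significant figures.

V ≈ 1.87 V

At node B, R3 is in parallel with the load: R3‖R_L = 3.778 kΩ.
Below node A the resistance is R2 + (R3‖R_L) = 13.43 kΩ, so V_A = 14.1 × 13.43/28.43 = 6.660 V.
Then V_B = V_A × (R3‖R_L)/(R2 + R3‖R_L) = 6.660 × 3.778/13.43 = 1.87 V.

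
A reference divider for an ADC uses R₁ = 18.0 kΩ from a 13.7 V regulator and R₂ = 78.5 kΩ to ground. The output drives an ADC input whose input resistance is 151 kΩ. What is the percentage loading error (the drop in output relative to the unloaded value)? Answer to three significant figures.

8.84 %

The divider's output (Thévenin) resistance is R₁‖R₂ = 14.64 kΩ.
Fractional drop under load = R_th/(R_th + R_L) = 14.64 / (14.64 + 151) = 0.08840.
So the output falls by 8.84 %.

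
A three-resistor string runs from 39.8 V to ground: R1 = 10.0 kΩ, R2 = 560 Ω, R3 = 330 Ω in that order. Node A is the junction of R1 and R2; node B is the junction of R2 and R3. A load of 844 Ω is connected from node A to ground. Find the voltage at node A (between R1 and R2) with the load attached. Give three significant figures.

V ≈ 1.65 V

Below node A the series string R2+R3 = 890.0 Ω sits in parallel with the 844 Ω load: 433.2 Ω.
V_A = 39.8 × 433.2/(10000 + 433.2) = 1.65 V.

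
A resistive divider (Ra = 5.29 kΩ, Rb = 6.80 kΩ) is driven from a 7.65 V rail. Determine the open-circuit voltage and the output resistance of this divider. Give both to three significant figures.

V_th = 4.30 V, R_th = 2.98 kΩ

V_th is the open-circuit tap voltage: 7.65 × 6.80/(5.29 + 6.80) = 4.30 V.
With the supply zeroed, Ra and Rb appear in parallel from the tap: R_th = Ra‖Rb = (5.29 × 6.80)/12.09 = 2.98 kΩ.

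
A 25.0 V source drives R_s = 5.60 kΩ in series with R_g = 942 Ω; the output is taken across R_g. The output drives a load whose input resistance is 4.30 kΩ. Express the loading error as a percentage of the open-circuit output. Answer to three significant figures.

The divider's output (Thévenin) resistance is R_s‖R_g = 806.4 Ω.
Fractional drop under load = R_th/(R_th + R_L) = 806.4 / (806.4 + 4300) = 0.1579.
So the output falls by 15.8 %.

15.8 %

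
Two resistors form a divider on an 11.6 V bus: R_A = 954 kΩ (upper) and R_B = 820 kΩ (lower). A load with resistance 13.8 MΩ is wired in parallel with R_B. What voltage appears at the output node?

The load sits in parallel with R_B: R_B‖R_L = (820 × 13800) / (820 + 13800) = 774.0 kΩ.
V_out = 11.6 × 774.0 / (954 + 774.0) = 11.6 × 774.0/1728 = 5.20 V.

V_out ≈ 5.20 V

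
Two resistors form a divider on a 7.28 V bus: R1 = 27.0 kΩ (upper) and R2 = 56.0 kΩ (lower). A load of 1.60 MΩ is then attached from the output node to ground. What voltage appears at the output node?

The load sits in parallel with R2: R2‖R_L = (56.0 × 1600) / (56.0 + 1600) = 54.11 kΩ.
V_out = 7.28 × 54.11 / (27.0 + 54.11) = 7.28 × 54.11/81.11 = 4.86 V.

V_out ≈ 4.86 V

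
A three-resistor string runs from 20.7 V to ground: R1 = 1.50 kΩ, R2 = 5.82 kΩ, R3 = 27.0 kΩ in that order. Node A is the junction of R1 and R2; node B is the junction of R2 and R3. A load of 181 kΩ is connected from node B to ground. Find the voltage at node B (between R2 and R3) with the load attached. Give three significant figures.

At node B, R3 is in parallel with the load: R3‖R_L = 23.50 kΩ.
Below node A the resistance is R2 + (R3‖R_L) = 29.32 kΩ, so V_A = 20.7 × 29.32/30.82 = 19.69 V.
Then V_B = V_A × (R3‖R_L)/(R2 + R3‖R_L) = 19.69 × 23.50/29.32 = 15.8 V.

V ≈ 15.8 V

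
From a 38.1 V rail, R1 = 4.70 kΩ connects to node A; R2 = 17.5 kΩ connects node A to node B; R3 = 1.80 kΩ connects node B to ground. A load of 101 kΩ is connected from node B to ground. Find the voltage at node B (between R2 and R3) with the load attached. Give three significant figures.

At node B, R3 is in parallel with the load: R3‖R_L = 1.768 kΩ.
Below node A the resistance is R2 + (R3‖R_L) = 19.27 kΩ, so V_A = 38.1 × 19.27/23.97 = 30.63 V.
Then V_B = V_A × (R3‖R_L)/(R2 + R3‖R_L) = 30.63 × 1.768/19.27 = 2.81 V.

V ≈ 2.81 V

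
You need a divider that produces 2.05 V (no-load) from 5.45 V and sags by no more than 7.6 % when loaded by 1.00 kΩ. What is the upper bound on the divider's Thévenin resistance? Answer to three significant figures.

R_th ≤ 82.3 Ω

Loading drop = R_th/(R_th + R_L) ≤ 0.0760, so R_th ≤ R_L · ε/(1−ε) = 1.00 kΩ × 0.0760/0.9240 = 82.3 Ω.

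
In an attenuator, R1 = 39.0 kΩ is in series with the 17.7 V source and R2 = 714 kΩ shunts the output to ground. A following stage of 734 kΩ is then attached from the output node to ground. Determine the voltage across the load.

The load sits in parallel with R2: R2‖R_L = (714 × 734) / (714 + 734) = 361.9 kΩ.
V_out = 17.7 × 361.9 / (39.0 + 361.9) = 17.7 × 361.9/400.9 = 16.0 V.

V_out ≈ 16.0 V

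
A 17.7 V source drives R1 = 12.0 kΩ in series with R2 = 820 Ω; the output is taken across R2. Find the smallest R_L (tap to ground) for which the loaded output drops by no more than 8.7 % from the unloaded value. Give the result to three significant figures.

Output resistance R_th = R1‖R2 = (12000 × 820)/12820 = 767.6 Ω.
The fractional drop is R_th/(R_th + R_L); requiring this ≤ 0.0870 gives R_L ≥ R_th(1/0.0870 − 1) = 767.6 × 10.49 = 8.05 kΩ.

R_L(min) ≈ 8.05 kΩ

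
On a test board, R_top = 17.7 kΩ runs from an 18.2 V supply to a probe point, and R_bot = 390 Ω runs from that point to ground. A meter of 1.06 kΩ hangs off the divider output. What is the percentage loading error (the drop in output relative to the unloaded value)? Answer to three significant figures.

The divider's output (Thévenin) resistance is R_top‖R_bot = 381.6 Ω.
Fractional drop under load = R_th/(R_th + R_L) = 381.6 / (381.6 + 1060) = 0.2647.
So the output falls by 26.5 %.

26.5 %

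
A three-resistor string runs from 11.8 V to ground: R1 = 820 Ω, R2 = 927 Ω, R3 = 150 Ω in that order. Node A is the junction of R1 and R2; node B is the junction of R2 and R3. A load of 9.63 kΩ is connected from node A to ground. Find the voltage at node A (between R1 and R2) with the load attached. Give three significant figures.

Below node A the series string R2+R3 = 1077 Ω sits in parallel with the 9630 Ω load: 968.7 Ω.
V_A = 11.8 × 968.7/(820 + 968.7) = 6.39 V.

V ≈ 6.39 V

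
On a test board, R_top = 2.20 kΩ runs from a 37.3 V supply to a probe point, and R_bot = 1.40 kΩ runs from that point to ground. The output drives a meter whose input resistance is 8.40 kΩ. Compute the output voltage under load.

The load sits in parallel with R_bot: R_bot‖R_L = (1.40 × 8.40) / (1.40 + 8.40) = 1.200 kΩ.
V_out = 37.3 × 1.200 / (2.20 + 1.200) = 37.3 × 1.200/3.400 = 13.2 V.
(Unloaded it would have been 14.5 V.)

V_out ≈ 13.2 V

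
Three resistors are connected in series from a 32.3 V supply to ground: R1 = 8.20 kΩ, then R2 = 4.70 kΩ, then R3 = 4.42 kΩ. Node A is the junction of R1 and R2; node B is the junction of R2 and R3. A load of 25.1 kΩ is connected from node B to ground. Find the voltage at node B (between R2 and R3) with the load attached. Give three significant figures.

V ≈ 7.29 V

At node B, R3 is in parallel with the load: R3‖R_L = 3.758 kΩ.
Below node A the resistance is R2 + (R3‖R_L) = 8.458 kΩ, so V_A = 32.3 × 8.458/16.66 = 16.40 V.
Then V_B = V_A × (R3‖R_L)/(R2 + R3‖R_L) = 16.40 × 3.758/8.458 = 7.29 V.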